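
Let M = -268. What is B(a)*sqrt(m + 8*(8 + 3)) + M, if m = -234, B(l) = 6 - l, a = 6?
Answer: -268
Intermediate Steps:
B(a)*sqrt(m + 8*(8 + 3)) + M = (6 - 1*6)*sqrt(-234 + 8*(8 + 3)) - 268 = (6 - 6)*sqrt(-234 + 8*11) - 268 = 0*sqrt(-234 + 88) - 268 = 0*sqrt(-146) - 268 = 0*(I*sqrt(146)) - 268 = 0 - 268 = -268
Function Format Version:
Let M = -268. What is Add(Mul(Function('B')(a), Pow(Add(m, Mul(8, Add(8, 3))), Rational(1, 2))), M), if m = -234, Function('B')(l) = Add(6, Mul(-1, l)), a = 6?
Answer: -268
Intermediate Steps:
Add(Mul(Function('B')(a), Pow(Add(m, Mul(8, Add(8, 3))), Rational(1, 2))), M) = Add(Mul(Add(6, Mul(-1, 6)), Pow(Add(-234, Mul(8, Add(8, 3))), Rational(1, 2))), -268) = Add(Mul(Add(6, -6), Pow(Add(-234, Mul(8, 11)), Rational(1, 2))), -268) = Add(Mul(0, Pow(Add(-234, 88), Rational(1, 2))), -268) = Add(Mul(0, Pow(-146, Rational(1, 2))), -268) = Add(Mul(0, Mul(I, Pow(146, Rational(1, 2)))), -268) = Add(0, -268) = -268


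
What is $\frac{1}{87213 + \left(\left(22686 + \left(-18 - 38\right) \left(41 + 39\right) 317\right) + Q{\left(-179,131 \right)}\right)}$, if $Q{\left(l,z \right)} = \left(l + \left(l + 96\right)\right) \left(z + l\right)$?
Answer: $- \frac{1}{1297685} \approx -7.706 \cdot 10^{-7}$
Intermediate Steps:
$Q{\left(l,z \right)} = \left(96 + 2 l\right) \left(l + z\right)$ ($Q{\left(l,z \right)} = \left(l + \left(96 + l\right)\right) \left(l + z\right) = \left(96 + 2 l\right) \left(l + z\right)$)
$\frac{1}{87213 + \left(\left(22686 + \left(-18 - 38\right) \left(41 + 39\right) 317\right) + Q{\left(-179,131 \right)}\right)} = \frac{1}{87213 + \left(\left(22686 + \left(-18 - 38\right) \left(41 + 39\right) 317\right) + \left(2 \left(-179\right)^{2} + 96 \left(-179\right) + 96 \cdot 131 + 2 \left(-179\right) 131\right)\right)} = \frac{1}{87213 + \left(\left(22686 + \left(-56\right) 80 \cdot 317\right) + \left(2 \cdot 32041 - 17184 + 12576 - 46898\right)\right)} = \frac{1}{87213 + \left(\left(22686 - 1420160\right) + \left(64082 - 17184 + 12576 - 46898\right)\right)} = \frac{1}{87213 + \left(\left(22686 - 1420160\right) + 12576\right)} = \frac{1}{87213 + \left(-1397474 + 12576\right)} = \frac{1}{87213 - 1384898} = \frac{1}{-1297685} = - \frac{1}{1297685}$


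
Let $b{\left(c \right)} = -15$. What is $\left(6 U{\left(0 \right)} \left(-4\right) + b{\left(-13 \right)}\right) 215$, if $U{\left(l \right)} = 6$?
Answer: $-34185$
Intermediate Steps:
$\left(6 U{\left(0 \right)} \left(-4\right) + b{\left(-13 \right)}\right) 215 = \left(6 \cdot 6 \left(-4\right) - 15\right) 215 = \left(36 \left(-4\right) - 15\right) 215 = \left(-144 - 15\right) 215 = \left(-159\right) 215 = -34185$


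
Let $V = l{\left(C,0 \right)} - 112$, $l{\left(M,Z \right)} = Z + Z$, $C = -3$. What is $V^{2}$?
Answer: $12544$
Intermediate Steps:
$l{\left(M,Z \right)} = 2 Z$
$V = -112$ ($V = 2 \cdot 0 - 112 = 0 - 112 = -112$)
$V^{2} = \left(-112\right)^{2} = 12544$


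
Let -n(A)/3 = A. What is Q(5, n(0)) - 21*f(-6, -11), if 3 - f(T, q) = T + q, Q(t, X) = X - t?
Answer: -425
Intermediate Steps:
n(A) = -3*A
f(T, q) = 3 - T - q (f(T, q) = 3 - (T + q) = 3 + (-T - q) = 3 - T - q)
Q(5, n(0)) - 21*f(-6, -11) = (-3*0 - 1*5) - 21*(3 - 1*(-6) - 1*(-11)) = (0 - 5) - 21*(3 + 6 + 11) = -5 - 21*20 = -5 - 420 = -425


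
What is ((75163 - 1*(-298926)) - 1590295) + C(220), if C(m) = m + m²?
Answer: -1167586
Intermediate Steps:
((75163 - 1*(-298926)) - 1590295) + C(220) = ((75163 - 1*(-298926)) - 1590295) + 220*(1 + 220) = ((75163 + 298926) - 1590295) + 220*221 = (374089 - 1590295) + 48620 = -1216206 + 48620 = -1167586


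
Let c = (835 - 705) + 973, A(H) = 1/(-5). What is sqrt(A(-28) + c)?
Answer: sqrt(27570)/5 ≈ 33.208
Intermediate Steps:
A(H) = -1/5
c = 1103 (c = 130 + 973 = 1103)
sqrt(A(-28) + c) = sqrt(-1/5 + 1103) = sqrt(5514/5) = sqrt(27570)/5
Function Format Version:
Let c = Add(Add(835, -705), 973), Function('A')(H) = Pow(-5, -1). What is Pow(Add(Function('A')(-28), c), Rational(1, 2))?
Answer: Mul(Rational(1, 5), Pow(27570, Rational(1, 2))) ≈ 33.208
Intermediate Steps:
Function('A')(H) = Rational(-1, 5)
c = 1103 (c = Add(130, 973) = 1103)
Pow(Add(Function('A')(-28), c), Rational(1, 2)) = Pow(Add(Rational(-1, 5), 1103), Rational(1, 2)) = Pow(Rational(5514, 5), Rational(1, 2)) = Mul(Rational(1, 5), Pow(27570, Rational(1, 2)))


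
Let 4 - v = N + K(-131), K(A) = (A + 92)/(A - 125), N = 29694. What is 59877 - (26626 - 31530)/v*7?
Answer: 455097068515/7600679 ≈ 59876.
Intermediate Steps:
K(A) = (92 + A)/(-125 + A)
v = -7600679/256 (v = 4 - (29694 + (92 - 131)/(-125 - 131)) = 4 - (29694 - 39/(-256)) = 4 - (29694 - 1/256*(-39)) = 4 - (29694 + 39/256) = 4 - 1*7601703/256 = 4 - 7601703/256 = -7600679/256 ≈ -29690.)
59877 - (26626 - 31530)/v*7 = 59877 - (26626 - 31530)/(-7600679/256)*7 = 59877 - (-4904*(-256/7600679))*7 = 59877 - 1255424*7/7600679 = 59877 - 1*8787968/7600679 = 59877 - 8787968/7600679 = 455097068515/7600679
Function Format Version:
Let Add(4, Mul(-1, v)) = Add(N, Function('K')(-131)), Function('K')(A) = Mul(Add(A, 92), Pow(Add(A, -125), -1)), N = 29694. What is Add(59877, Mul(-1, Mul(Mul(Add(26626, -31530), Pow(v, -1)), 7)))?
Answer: Rational(455097068515, 7600679) ≈ 59876.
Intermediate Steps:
Function('K')(A) = Mul(Pow(Add(-125, A), -1), Add(92, A)) (Function('K')(A) = Mul(Add(92, A), Pow(Add(-125, A), -1)) = Mul(Pow(Add(-125, A), -1), Add(92, A)))
v = Rational(-7600679, 256) (v = Add(4, Mul(-1, Add(29694, Mul(Pow(Add(-125, -131), -1), Add(92, -131))))) = Add(4, Mul(-1, Add(29694, Mul(Pow(-256, -1), -39)))) = Add(4, Mul(-1, Add(29694, Mul(Rational(-1, 256), -39)))) = Add(4, Mul(-1, Add(29694, Rational(39, 256)))) = Add(4, Mul(-1, Rational(7601703, 256))) = Add(4, Rational(-7601703, 256)) = Rational(-7600679, 256) ≈ -29690.)
Add(59877, Mul(-1, Mul(Mul(Add(26626, -31530), Pow(v, -1)), 7))) = Add(59877, Mul(-1, Mul(Mul(Add(26626, -31530), Pow(Rational(-7600679, 256), -1)), 7))) = Add(59877, Mul(-1, Mul(Mul(-4904, Rational(-256, 7600679)), 7))) = Add(59877, Mul(-1, Mul(Rational(1255424, 7600679), 7))) = Add(59877, Mul(-1, Rational(8787968, 7600679))) = Add(59877, Rational(-8787968, 7600679)) = Rational(455097068515, 7600679)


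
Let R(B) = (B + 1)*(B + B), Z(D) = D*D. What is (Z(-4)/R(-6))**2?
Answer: 16/225 ≈ 0.071111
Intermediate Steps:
Z(D) = D**2
R(B) = 2*B*(1 + B) (R(B) = (1 + B)*(2*B) = 2*B*(1 + B))
(Z(-4)/R(-6))**2 = ((-4)**2/((2*(-6)*(1 - 6))))**2 = (16/((2*(-6)*(-5))))**2 = (16/60)**2 = (16*(1/60))**2 = (4/15)**2 = 16/225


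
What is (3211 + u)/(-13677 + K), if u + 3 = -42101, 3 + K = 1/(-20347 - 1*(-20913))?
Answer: 22013438/7742879 ≈ 2.8431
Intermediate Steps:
K = -1697/566 (K = -3 + 1/(-20347 - 1*(-20913)) = -3 + 1/(-20347 + 20913) = -3 + 1/566 = -1697/566 ≈ -2.9982)
u = -42104 (u = -3 - 42101 = -42104)
(3211 + u)/(-13677 + K) = (3211 - 42104)/(-13677 - 1697/566) = -38893/(-7742879/566) = -38893*(-566/7742879) = 22013438/7742879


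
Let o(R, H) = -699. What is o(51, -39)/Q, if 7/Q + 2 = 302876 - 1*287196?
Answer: -10958922/7 ≈ -1.5656e+6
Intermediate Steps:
Q = 7/15678 (Q = 7/(-2 + (302876 - 1*287196)) = 7/(-2 + (302876 - 287196)) = 7/(-2 + 15680) = 7/15678 ≈ 0.00044649)
o(51, -39)/Q = -699/7/15678 = -699*15678/7 = -10958922/7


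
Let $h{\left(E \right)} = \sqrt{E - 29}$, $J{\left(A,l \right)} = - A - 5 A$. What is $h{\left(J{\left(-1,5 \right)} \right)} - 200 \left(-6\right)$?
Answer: $1200 + i \sqrt{23} \approx 1200.0 + 4.7958 i$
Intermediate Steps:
$J{\left(A,l \right)} = - 6 A$
$h{\left(E \right)} = \sqrt{-29 + E}$
$h{\left(J{\left(-1,5 \right)} \right)} - 200 \left(-6\right) = \sqrt{-29 - -6} - 200 \left(-6\right) = \sqrt{-29 + 6} - -1200 = \sqrt{-23} + 1200 = i \sqrt{23} + 1200 = 1200 + i \sqrt{23}$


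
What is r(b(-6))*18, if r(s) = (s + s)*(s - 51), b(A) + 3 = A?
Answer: 19440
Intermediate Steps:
b(A) = -3 + A
r(s) = 2*s*(-51 + s) (r(s) = (2*s)*(-51 + s) = 2*s*(-51 + s))
r(b(-6))*18 = (2*(-3 - 6)*(-51 + (-3 - 6)))*18 = (2*(-9)*(-51 - 9))*18 = (2*(-9)*(-60))*18 = 1080*18 = 19440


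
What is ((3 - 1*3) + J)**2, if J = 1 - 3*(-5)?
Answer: 256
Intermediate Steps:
J = 16 (J = 1 + 15 = 16)
((3 - 1*3) + J)**2 = ((3 - 1*3) + 16)**2 = ((3 - 3) + 16)**2 = (0 + 16)**2 = 16**2 = 256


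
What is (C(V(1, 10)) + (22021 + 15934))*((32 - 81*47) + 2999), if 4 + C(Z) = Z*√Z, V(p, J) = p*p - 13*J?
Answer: -29449976 + 100104*I*√129 ≈ -2.945e+7 + 1.137e+6*I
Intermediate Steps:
V(p, J) = p² - 13*J
C(Z) = -4 + Z^(3/2) (C(Z) = -4 + Z*√Z = -4 + Z^(3/2))
(C(V(1, 10)) + (22021 + 15934))*((32 - 81*47) + 2999) = ((-4 + (1² - 13*10)^(3/2)) + (22021 + 15934))*((32 - 81*47) + 2999) = ((-4 + (1 - 130)^(3/2)) + 37955)*((32 - 3807) + 2999) = ((-4 + (-129)^(3/2)) + 37955)*(-3775 + 2999) = ((-4 - 129*I*√129) + 37955)*(-776) = (37951 - 129*I*√129)*(-776) = -29449976 + 100104*I*√129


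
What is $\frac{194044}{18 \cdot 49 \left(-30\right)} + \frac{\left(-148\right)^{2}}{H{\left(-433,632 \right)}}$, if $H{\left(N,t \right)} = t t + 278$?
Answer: $- \frac{3207508127}{440671455} \approx -7.2787$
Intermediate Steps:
$H{\left(N,t \right)} = 278 + t^{2}$ ($H{\left(N,t \right)} = t^{2} + 278 = 278 + t^{2}$)
$\frac{194044}{18 \cdot 49 \left(-30\right)} + \frac{\left(-148\right)^{2}}{H{\left(-433,632 \right)}} = \frac{194044}{18 \cdot 49 \left(-30\right)} + \frac{\left(-148\right)^{2}}{278 + 632^{2}} = \frac{194044}{882 \left(-30\right)} + \frac{21904}{278 + 399424} = \frac{194044}{-26460} + \frac{21904}{399702} = 194044 \left(- \frac{1}{26460}\right) + 21904 \cdot \frac{1}{399702} = - \frac{48511}{6615} + \frac{10952}{199851} = - \frac{3207508127}{440671455}$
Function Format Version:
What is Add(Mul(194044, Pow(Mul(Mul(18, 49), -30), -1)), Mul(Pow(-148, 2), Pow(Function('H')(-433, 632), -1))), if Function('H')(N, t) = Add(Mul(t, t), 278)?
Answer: Rational(-3207508127, 440671455) ≈ -7.2787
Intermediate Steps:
Function('H')(N, t) = Add(278, Pow(t, 2)) (Function('H')(N, t) = Add(Pow(t, 2), 278) = Add(278, Pow(t, 2)))
Add(Mul(194044, Pow(Mul(Mul(18, 49), -30), -1)), Mul(Pow(-148, 2), Pow(Function('H')(-433, 632), -1))) = Add(Mul(194044, Pow(Mul(Mul(18, 49), -30), -1)), Mul(Pow(-148, 2), Pow(Add(278, Pow(632, 2)), -1))) = Add(Mul(194044, Pow(Mul(882, -30), -1)), Mul(21904, Pow(Add(278, 399424), -1))) = Add(Mul(194044, Pow(-26460, -1)), Mul(21904, Pow(399702, -1))) = Add(Mul(194044, Rational(-1, 26460)), Mul(21904, Rational(1, 399702))) = Add(Rational(-48511, 6615), Rational(10952, 199851)) = Rational(-3207508127, 440671455)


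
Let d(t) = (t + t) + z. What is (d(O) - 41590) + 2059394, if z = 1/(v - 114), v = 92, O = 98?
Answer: 44395999/22 ≈ 2.0180e+6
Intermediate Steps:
z = -1/22 (z = 1/(92 - 114) = 1/(-22) = -1/22 ≈ -0.045455)
d(t) = -1/22 + 2*t (d(t) = (t + t) - 1/22 = 2*t - 1/22 = -1/22 + 2*t)
(d(O) - 41590) + 2059394 = ((-1/22 + 2*98) - 41590) + 2059394 = ((-1/22 + 196) - 41590) + 2059394 = (4311/22 - 41590) + 2059394 = -910669/22 + 2059394 = 44395999/22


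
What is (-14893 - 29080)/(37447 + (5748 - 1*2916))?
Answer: -43973/40279 ≈ -1.0917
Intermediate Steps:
(-14893 - 29080)/(37447 + (5748 - 1*2916)) = -43973/(37447 + (5748 - 2916)) = -43973/(37447 + 2832) = -43973/40279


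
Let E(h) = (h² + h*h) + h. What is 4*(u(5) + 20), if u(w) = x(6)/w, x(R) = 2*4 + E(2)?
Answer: 472/5 ≈ 94.400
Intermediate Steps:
E(h) = h + 2*h² (E(h) = (h² + h²) + h = 2*h² + h = h + 2*h²)
x(R) = 18 (x(R) = 2*4 + 2*(1 + 2*2) = 8 + 2*(1 + 4) = 8 + 2*5 = 8 + 10 = 18)
u(w) = 18/w
4*(u(5) + 20) = 4*(18/5 + 20) = 4*(118/5) = 472/5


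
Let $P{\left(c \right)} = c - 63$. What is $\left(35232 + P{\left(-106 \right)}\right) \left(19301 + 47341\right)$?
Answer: $2336668446$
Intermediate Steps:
$P{\left(c \right)} = -63 + c$
$\left(35232 + P{\left(-106 \right)}\right) \left(19301 + 47341\right) = \left(35232 - 169\right) \left(19301 + 47341\right) = \left(35232 - 169\right) 66642 = 35063 \cdot 66642 = 2336668446$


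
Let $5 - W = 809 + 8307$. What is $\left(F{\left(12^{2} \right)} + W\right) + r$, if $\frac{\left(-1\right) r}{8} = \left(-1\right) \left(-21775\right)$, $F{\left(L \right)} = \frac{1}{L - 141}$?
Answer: $- \frac{549932}{3} \approx -1.8331 \cdot 10^{5}$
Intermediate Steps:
$F{\left(L \right)} = \frac{1}{-141 + L}$
$r = -174200$ ($r = - 8 \left(\left(-1\right) \left(-21775\right)\right) = \left(-8\right) 21775 = -174200$)
$W = -9111$ ($W = 5 - \left(809 + 8307\right) = 5 - 9116 = -9111$)
$\left(F{\left(12^{2} \right)} + W\right) + r = \left(\frac{1}{-141 + 12^{2}} - 9111\right) - 174200 = \left(\frac{1}{-141 + 144} - 9111\right) - 174200 = \left(\frac{1}{3} - 9111\right) - 174200 = - \frac{27332}{3} - 174200 = - \frac{549932}{3}$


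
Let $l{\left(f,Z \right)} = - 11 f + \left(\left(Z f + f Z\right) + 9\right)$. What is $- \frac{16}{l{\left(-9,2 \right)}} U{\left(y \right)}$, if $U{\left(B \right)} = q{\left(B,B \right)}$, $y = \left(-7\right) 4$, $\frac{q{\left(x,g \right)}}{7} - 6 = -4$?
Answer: $- \frac{28}{9} \approx -3.1111$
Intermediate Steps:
$q{\left(x,g \right)} = 14$ ($q{\left(x,g \right)} = 42 + 7 \left(-4\right) = 42 - 28 = 14$)
$y = -28$
$l{\left(f,Z \right)} = 9 - 11 f + 2 Z f$ ($l{\left(f,Z \right)} = - 11 f + \left(\left(Z f + Z f\right) + 9\right) = - 11 f + \left(2 Z f + 9\right) = - 11 f + \left(9 + 2 Z f\right) = 9 - 11 f + 2 Z f$)
$U{\left(B \right)} = 14$
$- \frac{16}{l{\left(-9,2 \right)}} U{\left(y \right)} = - \frac{16}{9 - -99 + 2 \cdot 2 \left(-9\right)} 14 = - \frac{16}{9 + 99 - 36} \cdot 14 = - \frac{16}{72} \cdot 14 = \left(-16\right) \frac{1}{72} \cdot 14 = \left(- \frac{2}{9}\right) 14 = - \frac{28}{9}$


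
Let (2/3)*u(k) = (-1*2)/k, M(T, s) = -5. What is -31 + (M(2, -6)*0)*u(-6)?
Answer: -31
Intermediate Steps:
u(k) = -3/k (u(k) = 3*((-1*2)/k)/2 = 3*(-2/k)/2 = -3/k)
-31 + (M(2, -6)*0)*u(-6) = -31 + (-5*0)*(-3/(-6)) = -31 + 0*(-3*(-⅙)) = -31 + 0*(½) = -31 + 0 = -31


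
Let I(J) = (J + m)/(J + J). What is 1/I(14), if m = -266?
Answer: -⅑ ≈ -0.11111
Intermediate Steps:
I(J) = (-266 + J)/(2*J) (I(J) = (J - 266)/(J + J) = (-266 + J)/((2*J)) = (-266 + J)*(1/(2*J)) = (-266 + J)/(2*J))
1/I(14) = 1/((½)*(-266 + 14)/14) = 1/((½)*(1/14)*(-252)) = 1/(-9) = -⅑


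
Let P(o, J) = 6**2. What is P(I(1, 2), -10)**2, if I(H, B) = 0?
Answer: 1296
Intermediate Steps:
P(o, J) = 36
P(I(1, 2), -10)**2 = 36**2 = 1296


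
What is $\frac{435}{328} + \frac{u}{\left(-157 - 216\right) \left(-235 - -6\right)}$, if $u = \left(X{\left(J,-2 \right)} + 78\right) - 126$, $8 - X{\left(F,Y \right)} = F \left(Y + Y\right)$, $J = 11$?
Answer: $\frac{37157707}{28016776} \approx 1.3263$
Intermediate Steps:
$X{\left(F,Y \right)} = 8 - 2 F Y$ ($X{\left(F,Y \right)} = 8 - F \left(Y + Y\right) = 8 - F 2 Y = 8 - 2 F Y$)
$u = 4$ ($u = \left(\left(8 - 22 \left(-2\right)\right) + 78\right) - 126 = \left(\left(8 + 44\right) + 78\right) - 126 = \left(52 + 78\right) - 126 = 130 - 126 = 4$)
$\frac{435}{328} + \frac{u}{\left(-157 - 216\right) \left(-235 - -6\right)} = \frac{435}{328} + \frac{4}{\left(-157 - 216\right) \left(-235 - -6\right)} = 435 \cdot \frac{1}{328} + \frac{4}{\left(-373\right) \left(-235 + 6\right)} = \frac{435}{328} + \frac{4}{\left(-373\right) \left(-229\right)} = \frac{435}{328} + \frac{4}{85417} = \frac{37157707}{28016776}$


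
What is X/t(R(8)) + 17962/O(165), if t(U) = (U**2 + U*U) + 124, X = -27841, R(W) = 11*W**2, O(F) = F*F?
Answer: 5682921749/8996555700 ≈ 0.63168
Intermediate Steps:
O(F) = F**2
t(U) = 124 + 2*U**2 (t(U) = (U**2 + U**2) + 124 = 2*U**2 + 124 = 124 + 2*U**2)
X/t(R(8)) + 17962/O(165) = -27841/(124 + 2*(11*8**2)**2) + 17962/(165**2) = -27841/(124 + 2*(11*64)**2) + 17962/27225 = -27841/(124 + 2*704**2) + 17962*(1/27225) = -27841/(124 + 2*495616) + 17962/27225 = -27841/(124 + 991232) + 17962/27225 = -27841/991356 + 17962/27225 = 5682921749/8996555700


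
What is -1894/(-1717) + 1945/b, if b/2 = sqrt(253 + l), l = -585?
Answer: 1894/1717 - 1945*I*sqrt(83)/332 ≈ 1.1031 - 53.373*I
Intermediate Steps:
b = 4*I*sqrt(83) (b = 2*sqrt(253 - 585) = 2*sqrt(-332) = 2*(2*I*sqrt(83)) = 4*I*sqrt(83) ≈ 36.442*I)
-1894/(-1717) + 1945/b = -1894/(-1717) + 1945/((4*I*sqrt(83))) = -1894*(-1/1717) + 1945*(-I*sqrt(83)/332) = 1894/1717 - 1945*I*sqrt(83)/332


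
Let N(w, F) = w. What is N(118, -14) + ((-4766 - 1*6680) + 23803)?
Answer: 12475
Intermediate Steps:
N(118, -14) + ((-4766 - 1*6680) + 23803) = 118 + ((-4766 - 1*6680) + 23803) = 118 + ((-4766 - 6680) + 23803) = 118 + (-11446 + 23803) = 118 + 12357 = 12475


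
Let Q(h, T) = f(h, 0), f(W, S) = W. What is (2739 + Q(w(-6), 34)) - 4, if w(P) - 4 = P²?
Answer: 2775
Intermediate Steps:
w(P) = 4 + P²
Q(h, T) = h
(2739 + Q(w(-6), 34)) - 4 = (2739 + (4 + (-6)²)) - 4 = (2739 + (4 + 36)) - 4 = (2739 + 40) - 4 = 2779 - 4 = 2775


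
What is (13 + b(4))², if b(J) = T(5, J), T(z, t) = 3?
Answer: 256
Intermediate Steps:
b(J) = 3
(13 + b(4))² = (13 + 3)² = 16² = 256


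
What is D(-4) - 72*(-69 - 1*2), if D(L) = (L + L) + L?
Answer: 5100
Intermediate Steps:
D(L) = 3*L (D(L) = 2*L + L = 3*L)
D(-4) - 72*(-69 - 1*2) = 3*(-4) - 72*(-69 - 1*2) = -12 - 72*(-69 - 2) = -12 - 72*(-71) = -12 + 5112 = 5100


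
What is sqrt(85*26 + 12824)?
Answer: sqrt(15034) ≈ 122.61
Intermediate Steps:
sqrt(85*26 + 12824) = sqrt(2210 + 12824) = sqrt(15034)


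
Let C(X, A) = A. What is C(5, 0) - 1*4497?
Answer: -4497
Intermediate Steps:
C(5, 0) - 1*4497 = 0 - 1*4497 = 0 - 4497 = -4497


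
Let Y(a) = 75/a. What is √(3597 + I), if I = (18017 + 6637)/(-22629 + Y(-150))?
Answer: 3*√818420081065/45259 ≈ 59.966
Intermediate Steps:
I = -49308/45259 (I = (18017 + 6637)/(-22629 + 75/(-150)) = 24654/(-22629 + 75*(-1/150)) = 24654/(-22629 - ½) = 24654/(-45259/2) = 24654*(-2/45259) = -49308/45259 ≈ -1.0895)
√(3597 + I) = √(3597 - 49308/45259) = √(162747315/45259) = 3*√818420081065/45259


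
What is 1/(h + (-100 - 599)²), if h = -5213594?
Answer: -1/4724993 ≈ -2.1164e-7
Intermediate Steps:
1/(h + (-100 - 599)²) = 1/(-5213594 + (-100 - 599)²) = 1/(-5213594 + (-699)²) = 1/(-5213594 + 488601) = 1/(-4724993) = -1/4724993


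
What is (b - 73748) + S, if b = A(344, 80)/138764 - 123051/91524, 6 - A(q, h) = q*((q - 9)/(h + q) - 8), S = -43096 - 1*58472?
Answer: -2458506010252593/14023177621 ≈ -1.7532e+5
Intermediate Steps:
S = -101568 (S = -43096 - 58472 = -101568)
A(q, h) = 6 - q*(-8 + (-9 + q)/(h + q)) (A(q, h) = 6 - q*((q - 9)/(h + q) - 8) = 6 - q*((-9 + q)/(h + q) - 8) = 6 - q*(-8 + (-9 + q)/(h + q)))
b = -18602449357/14023177621 (b = ((6*80 + 7*344² + 15*344 + 8*80*344)/(80 + 344))/138764 - 123051/91524 = ((480 + 7*118336 + 5160 + 220160)/424)*(1/138764) - 123051*1/91524 = ((480 + 828352 + 5160 + 220160)/424)*(1/138764) - 41017/30508 = ((1/424)*1054152)*(1/138764) - 41017/30508 = (131769/53)*(1/138764) - 41017/30508 = 131769/7354492 - 41017/30508 = -18602449357/14023177621 ≈ -1.3265)
(b - 73748) + S = (-18602449357/14023177621 - 73748) - 101568 = -1034199905642865/14023177621 - 101568 = -2458506010252593/14023177621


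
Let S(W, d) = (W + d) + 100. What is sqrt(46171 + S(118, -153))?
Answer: 2*sqrt(11559) ≈ 215.03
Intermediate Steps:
S(W, d) = 100 + W + d
sqrt(46171 + S(118, -153)) = sqrt(46171 + (100 + 118 - 153)) = sqrt(46171 + 65) = sqrt(46236) = 2*sqrt(11559)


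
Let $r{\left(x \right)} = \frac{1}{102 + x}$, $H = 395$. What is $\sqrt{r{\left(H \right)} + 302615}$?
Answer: $\frac{2 \sqrt{18687157258}}{497} \approx 550.1$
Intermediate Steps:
$\sqrt{r{\left(H \right)} + 302615} = \sqrt{\frac{1}{102 + 395} + 302615} = \sqrt{\frac{1}{497} + 302615} = \sqrt{\frac{150399656}{497}} = \frac{2 \sqrt{18687157258}}{497}$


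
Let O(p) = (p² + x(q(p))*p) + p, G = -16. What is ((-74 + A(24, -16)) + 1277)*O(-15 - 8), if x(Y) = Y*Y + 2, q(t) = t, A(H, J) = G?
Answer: -13896209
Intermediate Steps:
A(H, J) = -16
x(Y) = 2 + Y² (x(Y) = Y² + 2 = 2 + Y²)
O(p) = p + p² + p*(2 + p²) (O(p) = (p² + (2 + p²)*p) + p = (p² + p*(2 + p²)) + p = p + p² + p*(2 + p²))
((-74 + A(24, -16)) + 1277)*O(-15 - 8) = ((-74 - 16) + 1277)*((-15 - 8)*(3 + (-15 - 8) + (-15 - 8)²)) = (-90 + 1277)*(-23*(3 - 23 + (-23)²)) = 1187*(-23*(3 - 23 + 529)) = 1187*(-23*509) = 1187*(-11707) = -13896209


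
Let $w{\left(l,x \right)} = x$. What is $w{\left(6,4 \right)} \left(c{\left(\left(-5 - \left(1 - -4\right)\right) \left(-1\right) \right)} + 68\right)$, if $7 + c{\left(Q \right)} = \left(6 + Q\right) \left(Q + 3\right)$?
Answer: $1076$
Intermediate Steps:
$c{\left(Q \right)} = -7 + \left(3 + Q\right) \left(6 + Q\right)$ ($c{\left(Q \right)} = -7 + \left(6 + Q\right) \left(Q + 3\right) = -7 + \left(6 + Q\right) \left(3 + Q\right) = -7 + \left(3 + Q\right) \left(6 + Q\right)$)
$w{\left(6,4 \right)} \left(c{\left(\left(-5 - \left(1 - -4\right)\right) \left(-1\right) \right)} + 68\right) = 4 \left(\left(11 + \left(\left(-5 - \left(1 - -4\right)\right) \left(-1\right)\right)^{2} + 9 \left(-5 - \left(1 - -4\right)\right) \left(-1\right)\right) + 68\right) = 4 \left(\left(11 + \left(\left(-5 - \left(1 + 4\right)\right) \left(-1\right)\right)^{2} + 9 \left(-5 - \left(1 + 4\right)\right) \left(-1\right)\right) + 68\right) = 4 \left(\left(11 + \left(\left(-5 - 5\right) \left(-1\right)\right)^{2} + 9 \left(-5 - 5\right) \left(-1\right)\right) + 68\right) = 4 \left(\left(11 + \left(\left(-10\right) \left(-1\right)\right)^{2} + 9 \left(\left(-10\right) \left(-1\right)\right)\right) + 68\right) = 4 \left(\left(11 + 10^{2} + 9 \cdot 10\right) + 68\right) = 4 \left(\left(11 + 100 + 90\right) + 68\right) = 4 \left(201 + 68\right) = 4 \cdot 269 = 1076$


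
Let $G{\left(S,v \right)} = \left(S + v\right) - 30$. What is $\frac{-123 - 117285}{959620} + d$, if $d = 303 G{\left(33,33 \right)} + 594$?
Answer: $\frac{2759357958}{239905} \approx 11502.0$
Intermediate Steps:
$G{\left(S,v \right)} = -30 + S + v$
$d = 11502$ ($d = 303 \left(-30 + 33 + 33\right) + 594 = 303 \cdot 36 + 594 = 10908 + 594 = 11502$)
$\frac{-123 - 117285}{959620} + d = \frac{-123 - 117285}{959620} + 11502 = \left(-123 - 117285\right) \frac{1}{959620} + 11502 = \left(-117408\right) \frac{1}{959620} + 11502 = - \frac{29352}{239905} + 11502 = \frac{2759357958}{239905}$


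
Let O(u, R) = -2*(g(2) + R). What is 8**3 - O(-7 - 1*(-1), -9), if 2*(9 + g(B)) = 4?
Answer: 480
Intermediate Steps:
g(B) = -7 (g(B) = -9 + (1/2)*4 = -9 + 2 = -7)
O(u, R) = 14 - 2*R (O(u, R) = -2*(-7 + R) = 14 - 2*R)
8**3 - O(-7 - 1*(-1), -9) = 8**3 - (14 - 2*(-9)) = 512 - (14 + 18) = 512 - 1*32 = 512 - 32 = 480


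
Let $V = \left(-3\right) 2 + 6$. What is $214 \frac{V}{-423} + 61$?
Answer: $61$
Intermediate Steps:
$V = 0$ ($V = -6 + 6 = 0$)
$214 \frac{V}{-423} + 61 = 214 \frac{0}{-423} + 61 = 214 \cdot 0 \left(- \frac{1}{423}\right) + 61 = 214 \cdot 0 + 61 = 0 + 61 = 61$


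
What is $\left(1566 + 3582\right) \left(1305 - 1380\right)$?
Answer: $-386100$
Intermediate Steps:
$\left(1566 + 3582\right) \left(1305 - 1380\right) = 5148 \left(-75\right) = -386100$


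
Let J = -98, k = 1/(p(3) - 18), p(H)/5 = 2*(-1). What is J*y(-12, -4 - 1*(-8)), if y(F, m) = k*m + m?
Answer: -378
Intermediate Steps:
p(H) = -10 (p(H) = 5*(2*(-1)) = 5*(-2) = -10)
k = -1/28 (k = 1/(-10 - 18) = 1/(-28) = -1/28 ≈ -0.035714)
y(F, m) = 27*m/28 (y(F, m) = -m/28 + m = 27*m/28)
J*y(-12, -4 - 1*(-8)) = -189*(-4 - 1*(-8))/2 = -189*(-4 + 8)/2 = -189*4/2 = -98*27/7 = -378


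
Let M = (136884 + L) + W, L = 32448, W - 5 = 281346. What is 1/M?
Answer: 1/450683 ≈ 2.2189e-6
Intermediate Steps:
W = 281351 (W = 5 + 281346 = 281351)
M = 450683 (M = (136884 + 32448) + 281351 = 169332 + 281351 = 450683)
1/M = 1/450683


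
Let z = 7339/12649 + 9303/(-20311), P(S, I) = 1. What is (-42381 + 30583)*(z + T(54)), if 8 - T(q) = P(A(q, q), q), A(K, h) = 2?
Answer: -21587811157690/256913839 ≈ -84027.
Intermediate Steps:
z = 31388782/256913839 (z = 7339*(1/12649) + 9303*(-1/20311) = 7339/12649 - 9303/20311 = 31388782/256913839 ≈ 0.12218)
T(q) = 7 (T(q) = 8 - 1*1 = 8 - 1 = 7)
(-42381 + 30583)*(z + T(54)) = (-42381 + 30583)*(31388782/256913839 + 7) = -11798*1829785655/256913839 = -21587811157690/256913839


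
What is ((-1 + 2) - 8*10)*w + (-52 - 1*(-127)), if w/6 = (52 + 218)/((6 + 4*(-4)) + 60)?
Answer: -12423/5 ≈ -2484.6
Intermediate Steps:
w = 162/5 (w = 6*((52 + 218)/((6 + 4*(-4)) + 60)) = 6*(270/((6 - 16) + 60)) = 6*(270/(-10 + 60)) = 6*(270/50) = 6*(270*(1/50)) = 6*(27/5) = 162/5 ≈ 32.400)
((-1 + 2) - 8*10)*w + (-52 - 1*(-127)) = ((-1 + 2) - 8*10)*(162/5) + (-52 - 1*(-127)) = (1 - 80)*(162/5) + (-52 + 127) = -79*162/5 + 75 = -12798/5 + 75 = -12423/5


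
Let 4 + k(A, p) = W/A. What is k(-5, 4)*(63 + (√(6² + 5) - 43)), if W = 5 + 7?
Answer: -128 - 32*√41/5 ≈ -168.98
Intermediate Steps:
W = 12
k(A, p) = -4 + 12/A
k(-5, 4)*(63 + (√(6² + 5) - 43)) = (-4 + 12/(-5))*(63 + (√(6² + 5) - 43)) = (-4 + 12*(-⅕))*(63 + (√(36 + 5) - 43)) = (-4 - 12/5)*(63 + (√41 - 43)) = -32*(63 + (-43 + √41))/5 = -32*(20 + √41)/5 = -128 - 32*√41/5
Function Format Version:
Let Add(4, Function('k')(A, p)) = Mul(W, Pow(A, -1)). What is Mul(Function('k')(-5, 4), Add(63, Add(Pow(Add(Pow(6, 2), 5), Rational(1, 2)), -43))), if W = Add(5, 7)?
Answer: Add(-128, Mul(Rational(-32, 5), Pow(41, Rational(1, 2)))) ≈ -168.98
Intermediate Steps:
W = 12
Function('k')(A, p) = Add(-4, Mul(12, Pow(A, -1)))
Mul(Function('k')(-5, 4), Add(63, Add(Pow(Add(Pow(6, 2), 5), Rational(1, 2)), -43))) = Mul(Add(-4, Mul(12, Pow(-5, -1))), Add(63, Add(Pow(Add(Pow(6, 2), 5), Rational(1, 2)), -43))) = Mul(Add(-4, Mul(12, Rational(-1, 5))), Add(63, Add(Pow(Add(36, 5), Rational(1, 2)), -43))) = Mul(Add(-4, Rational(-12, 5)), Add(63, Add(Pow(41, Rational(1, 2)), -43))) = Mul(Rational(-32, 5), Add(63, Add(-43, Pow(41, Rational(1, 2))))) = Mul(Rational(-32, 5), Add(20, Pow(41, Rational(1, 2)))) = Add(-128, Mul(Rational(-32, 5), Pow(41, Rational(1, 2))))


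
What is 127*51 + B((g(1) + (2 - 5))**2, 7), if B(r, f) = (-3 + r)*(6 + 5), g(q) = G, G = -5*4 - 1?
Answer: 12780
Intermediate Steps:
G = -21 (G = -20 - 1 = -21)
g(q) = -21
B(r, f) = -33 + 11*r (B(r, f) = (-3 + r)*11 = -33 + 11*r)
127*51 + B((g(1) + (2 - 5))**2, 7) = 127*51 + (-33 + 11*(-21 + (2 - 5))**2) = 6477 + (-33 + 11*(-21 - 3)**2) = 6477 + (-33 + 11*(-24)**2) = 6477 + (-33 + 11*576) = 6477 + (-33 + 6336) = 6477 + 6303 = 12780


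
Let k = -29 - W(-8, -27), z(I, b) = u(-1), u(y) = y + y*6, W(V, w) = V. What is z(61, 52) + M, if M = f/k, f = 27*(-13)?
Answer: 68/7 ≈ 9.7143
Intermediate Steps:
f = -351
u(y) = 7*y (u(y) = y + 6*y = 7*y)
z(I, b) = -7 (z(I, b) = 7*(-1) = -7)
k = -21 (k = -29 - 1*(-8) = -29 + 8 = -21)
M = 117/7 (M = -351/(-21) = -351*(-1/21) = 117/7 ≈ 16.714)
z(61, 52) + M = -7 + 117/7 = 68/7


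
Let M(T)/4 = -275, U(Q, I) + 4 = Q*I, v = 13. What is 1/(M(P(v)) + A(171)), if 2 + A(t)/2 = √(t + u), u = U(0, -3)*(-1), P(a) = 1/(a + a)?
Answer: -276/304529 - 5*√7/609058 ≈ -0.00092804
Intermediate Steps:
U(Q, I) = -4 + I*Q (U(Q, I) = -4 + Q*I = -4 + I*Q)
P(a) = 1/(2*a)
u = 4 (u = (-4 - 3*0)*(-1) = (-4 + 0)*(-1) = -4*(-1) = 4)
A(t) = -4 + 2*√(4 + t) (A(t) = -4 + 2*√(t + 4) = -4 + 2*√(4 + t))
M(T) = -1100 (M(T) = 4*(-275) = -1100)
1/(M(P(v)) + A(171)) = 1/(-1100 + (-4 + 2*√(4 + 171))) = 1/(-1100 + (-4 + 2*√175)) = 1/(-1100 + (-4 + 2*(5*√7))) = 1/(-1100 + (-4 + 10*√7)) = 1/(-1104 + 10*√7)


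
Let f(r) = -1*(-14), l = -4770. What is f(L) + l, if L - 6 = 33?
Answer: -4756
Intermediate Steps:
L = 39 (L = 6 + 33 = 39)
f(r) = 14
f(L) + l = 14 - 4770 = -4756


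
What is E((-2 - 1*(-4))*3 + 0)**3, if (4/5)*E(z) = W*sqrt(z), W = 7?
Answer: 128625*sqrt(6)/32 ≈ 9845.8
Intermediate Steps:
E(z) = 35*sqrt(z)/4 (E(z) = 5*(7*sqrt(z))/4 = 35*sqrt(z)/4)
E((-2 - 1*(-4))*3 + 0)**3 = (35*sqrt((-2 - 1*(-4))*3 + 0)/4)**3 = (35*sqrt((-2 + 4)*3 + 0)/4)**3 = (35*sqrt(2*3 + 0)/4)**3 = (35*sqrt(6 + 0)/4)**3 = (35*sqrt(6)/4)**3 = 128625*sqrt(6)/32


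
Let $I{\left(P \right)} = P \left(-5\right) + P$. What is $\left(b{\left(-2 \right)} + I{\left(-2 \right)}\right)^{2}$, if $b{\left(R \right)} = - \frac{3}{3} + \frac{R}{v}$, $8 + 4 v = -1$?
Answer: $\frac{5041}{81} \approx 62.235$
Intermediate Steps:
$v = - \frac{9}{4}$ ($v = -2 + \frac{1}{4} \left(-1\right) = -2 - \frac{1}{4} = - \frac{9}{4} \approx -2.25$)
$I{\left(P \right)} = - 4 P$ ($I{\left(P \right)} = - 5 P + P = - 4 P$)
$b{\left(R \right)} = -1 - \frac{4 R}{9}$ ($b{\left(R \right)} = - \frac{3}{3} + \frac{R}{- \frac{9}{4}} = \left(-3\right) \frac{1}{3} + R \left(- \frac{4}{9}\right) = -1 - \frac{4 R}{9}$)
$\left(b{\left(-2 \right)} + I{\left(-2 \right)}\right)^{2} = \left(\left(-1 - - \frac{8}{9}\right) - -8\right)^{2} = \left(\left(-1 + \frac{8}{9}\right) + 8\right)^{2} = \left(- \frac{1}{9} + 8\right)^{2} = \left(\frac{71}{9}\right)^{2} = \frac{5041}{81}$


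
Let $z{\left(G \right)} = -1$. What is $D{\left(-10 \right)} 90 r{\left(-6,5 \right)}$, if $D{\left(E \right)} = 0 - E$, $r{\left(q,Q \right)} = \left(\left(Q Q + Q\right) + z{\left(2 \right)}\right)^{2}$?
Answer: $756900$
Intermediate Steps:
$r{\left(q,Q \right)} = \left(-1 + Q + Q^{2}\right)^{2}$ ($r{\left(q,Q \right)} = \left(\left(Q Q + Q\right) - 1\right)^{2} = \left(\left(Q^{2} + Q\right) - 1\right)^{2} = \left(\left(Q + Q^{2}\right) - 1\right)^{2} = \left(-1 + Q + Q^{2}\right)^{2}$)
$D{\left(E \right)} = - E$
$D{\left(-10 \right)} 90 r{\left(-6,5 \right)} = \left(-1\right) \left(-10\right) 90 \left(-1 + 5 + 5^{2}\right)^{2} = 10 \cdot 90 \left(-1 + 5 + 25\right)^{2} = 900 \cdot 29^{2} = 900 \cdot 841 = 756900$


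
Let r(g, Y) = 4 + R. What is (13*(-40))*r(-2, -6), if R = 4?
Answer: -4160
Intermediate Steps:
r(g, Y) = 8 (r(g, Y) = 4 + 4 = 8)
(13*(-40))*r(-2, -6) = (13*(-40))*8 = -520*8 = -4160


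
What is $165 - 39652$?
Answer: $-39487$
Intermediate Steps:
$165 - 39652 = -39487$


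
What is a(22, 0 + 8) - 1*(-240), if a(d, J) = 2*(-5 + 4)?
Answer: 238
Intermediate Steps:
a(d, J) = -2 (a(d, J) = 2*(-1) = -2)
a(22, 0 + 8) - 1*(-240) = -2 - 1*(-240) = -2 + 240 = 238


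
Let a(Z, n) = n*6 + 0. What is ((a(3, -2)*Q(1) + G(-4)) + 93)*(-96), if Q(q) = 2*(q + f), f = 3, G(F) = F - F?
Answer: 288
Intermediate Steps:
G(F) = 0
a(Z, n) = 6*n (a(Z, n) = 6*n + 0 = 6*n)
Q(q) = 6 + 2*q (Q(q) = 2*(q + 3) = 2*(3 + q) = 6 + 2*q)
((a(3, -2)*Q(1) + G(-4)) + 93)*(-96) = (((6*(-2))*(6 + 2*1) + 0) + 93)*(-96) = ((-12*(6 + 2) + 0) + 93)*(-96) = ((-12*8 + 0) + 93)*(-96) = ((-96 + 0) + 93)*(-96) = (-96 + 93)*(-96) = -3*(-96) = 288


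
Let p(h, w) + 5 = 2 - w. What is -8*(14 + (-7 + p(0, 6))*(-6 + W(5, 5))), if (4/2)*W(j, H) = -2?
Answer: -1008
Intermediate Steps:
W(j, H) = -1 (W(j, H) = (1/2)*(-2) = -1)
p(h, w) = -3 - w (p(h, w) = -5 + (2 - w) = -3 - w)
-8*(14 + (-7 + p(0, 6))*(-6 + W(5, 5))) = -8*(14 + (-7 + (-3 - 1*6))*(-6 - 1)) = -8*(14 + (-7 + (-3 - 6))*(-7)) = -8*(14 + (-7 - 9)*(-7)) = -8*(14 - 16*(-7)) = -8*(14 + 112) = -8*126 = -1008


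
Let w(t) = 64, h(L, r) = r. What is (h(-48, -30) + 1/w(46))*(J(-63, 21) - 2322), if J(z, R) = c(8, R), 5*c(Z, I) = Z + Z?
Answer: 11124443/160 ≈ 69528.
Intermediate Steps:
c(Z, I) = 2*Z/5 (c(Z, I) = (Z + Z)/5 = (2*Z)/5 = 2*Z/5)
J(z, R) = 16/5 (J(z, R) = (⅖)*8 = 16/5)
(h(-48, -30) + 1/w(46))*(J(-63, 21) - 2322) = (-30 + 1/64)*(16/5 - 2322) = (-30 + 1/64)*(-11594/5) = -1919/64*(-11594/5) = 11124443/160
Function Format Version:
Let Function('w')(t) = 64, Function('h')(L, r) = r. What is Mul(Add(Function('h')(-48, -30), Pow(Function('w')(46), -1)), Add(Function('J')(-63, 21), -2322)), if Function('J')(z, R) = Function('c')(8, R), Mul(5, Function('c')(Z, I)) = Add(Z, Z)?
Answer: Rational(11124443, 160) ≈ 69528.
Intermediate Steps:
Function('c')(Z, I) = Mul(Rational(2, 5), Z) (Function('c')(Z, I) = Mul(Rational(1, 5), Add(Z, Z)) = Mul(Rational(1, 5), Mul(2, Z)) = Mul(Rational(2, 5), Z))
Function('J')(z, R) = Rational(16, 5) (Function('J')(z, R) = Mul(Rational(2, 5), 8) = Rational(16, 5))
Mul(Add(Function('h')(-48, -30), Pow(Function('w')(46), -1)), Add(Function('J')(-63, 21), -2322)) = Mul(Add(-30, Pow(64, -1)), Add(Rational(16, 5), -2322)) = Mul(Add(-30, Rational(1, 64)), Rational(-11594, 5)) = Mul(Rational(-1919, 64), Rational(-11594, 5)) = Rational(11124443, 160)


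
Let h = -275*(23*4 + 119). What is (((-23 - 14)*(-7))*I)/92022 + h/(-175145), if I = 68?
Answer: 120346147/230245617 ≈ 0.52269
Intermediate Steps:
h = -58025 (h = -275*(92 + 119) = -275*211 = -58025)
(((-23 - 14)*(-7))*I)/92022 + h/(-175145) = (((-23 - 14)*(-7))*68)/92022 - 58025/(-175145) = (-37*(-7)*68)*(1/92022) - 58025*(-1/175145) = (259*68)*(1/92022) + 11605/35029 = 17612*(1/92022) + 11605/35029 = 1258/6573 + 11605/35029 = 120346147/230245617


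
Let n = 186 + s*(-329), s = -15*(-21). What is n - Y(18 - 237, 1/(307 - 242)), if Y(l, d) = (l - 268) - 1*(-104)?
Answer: -103066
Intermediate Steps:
s = 315
n = -103449 (n = 186 + 315*(-329) = 186 - 103635 = -103449)
Y(l, d) = -164 + l (Y(l, d) = (-268 + l) + 104 = -164 + l)
n - Y(18 - 237, 1/(307 - 242)) = -103449 - (-164 + (18 - 237)) = -103449 - (-164 - 219) = -103449 - 1*(-383) = -103449 + 383 = -103066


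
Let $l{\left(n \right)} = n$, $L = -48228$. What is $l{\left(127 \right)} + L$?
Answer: $-48101$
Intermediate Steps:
$l{\left(127 \right)} + L = 127 - 48228 = -48101$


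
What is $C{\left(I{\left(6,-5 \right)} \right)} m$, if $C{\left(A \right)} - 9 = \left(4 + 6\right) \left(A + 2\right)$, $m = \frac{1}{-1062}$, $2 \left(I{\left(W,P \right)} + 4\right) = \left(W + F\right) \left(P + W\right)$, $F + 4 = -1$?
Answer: $\frac{1}{177} \approx 0.0056497$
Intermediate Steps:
$F = -5$ ($F = -4 - 1 = -5$)
$I{\left(W,P \right)} = -4 + \frac{\left(-5 + W\right) \left(P + W\right)}{2}$ ($I{\left(W,P \right)} = -4 + \frac{\left(W - 5\right) \left(P + W\right)}{2} = -4 + \frac{\left(-5 + W\right) \left(P + W\right)}{2}$)
$m = - \frac{1}{1062} \approx -0.00094162$
$C{\left(A \right)} = 29 + 10 A$ ($C{\left(A \right)} = 9 + \left(4 + 6\right) \left(A + 2\right) = 9 + 10 \left(2 + A\right) = 9 + \left(20 + 10 A\right) = 29 + 10 A$)
$C{\left(I{\left(6,-5 \right)} \right)} m = \left(29 + 10 \left(-4 + \frac{6^{2}}{2} - - \frac{25}{2} - 15 + \frac{1}{2} \left(-5\right) 6\right)\right) \left(- \frac{1}{1062}\right) = \left(29 + 10 \left(-4 + \frac{1}{2} \cdot 36 + \frac{25}{2} - 15 - 15\right)\right) \left(- \frac{1}{1062}\right) = \left(29 + 10 \left(-4 + 18 + \frac{25}{2} - 15 - 15\right)\right) \left(- \frac{1}{1062}\right) = \left(29 + 10 \left(- \frac{7}{2}\right)\right) \left(- \frac{1}{1062}\right) = \left(29 - 35\right) \left(- \frac{1}{1062}\right) = \left(-6\right) \left(- \frac{1}{1062}\right) = \frac{1}{177}$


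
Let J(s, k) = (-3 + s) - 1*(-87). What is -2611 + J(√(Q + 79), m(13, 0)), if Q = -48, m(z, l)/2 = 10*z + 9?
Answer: -2527 + √31 ≈ -2521.4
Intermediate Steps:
m(z, l) = 18 + 20*z (m(z, l) = 2*(10*z + 9) = 2*(9 + 10*z) = 18 + 20*z)
J(s, k) = 84 + s (J(s, k) = (-3 + s) + 87 = 84 + s)
-2611 + J(√(Q + 79), m(13, 0)) = -2611 + (84 + √(-48 + 79)) = -2611 + (84 + √31) = -2527 + √31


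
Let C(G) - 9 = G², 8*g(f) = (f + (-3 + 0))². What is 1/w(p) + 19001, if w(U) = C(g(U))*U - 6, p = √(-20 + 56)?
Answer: 33802811/1779 ≈ 19001.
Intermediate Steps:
g(f) = (-3 + f)²/8 (g(f) = (f + (-3 + 0))²/8 = (f - 3)²/8 = (-3 + f)²/8)
C(G) = 9 + G²
p = 6 (p = √36 = 6)
w(U) = -6 + U*(9 + (-3 + U)⁴/64) (w(U) = (9 + ((-3 + U)²/8)²)*U - 6 = (9 + (-3 + U)⁴/64)*U - 6 = U*(9 + (-3 + U)⁴/64) - 6 = -6 + U*(9 + (-3 + U)⁴/64))
1/w(p) + 19001 = 1/(-6 + (1/64)*6*(576 + (-3 + 6)⁴)) + 19001 = 1/(-6 + (1/64)*6*(576 + 3⁴)) + 19001 = 1/(-6 + (1/64)*6*(576 + 81)) + 19001 = 1/(-6 + (1/64)*6*657) + 19001 = 1/(-6 + 1971/32) + 19001 = 1/(1779/32) + 19001 = 32/1779 + 19001 = 33802811/1779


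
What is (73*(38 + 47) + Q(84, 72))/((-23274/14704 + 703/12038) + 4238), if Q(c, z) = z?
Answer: 277767845576/187471194869 ≈ 1.4817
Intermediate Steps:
(73*(38 + 47) + Q(84, 72))/((-23274/14704 + 703/12038) + 4238) = (73*(38 + 47) + 72)/((-23274/14704 + 703/12038) + 4238) = (73*85 + 72)/((-23274*1/14704 + 703*(1/12038)) + 4238) = (6205 + 72)/((-11637/7352 + 703/12038) + 4238) = 6277/(-67458875/44251688 + 4238) = 6277/(187471194869/44251688) = 6277*(44251688/187471194869) = 277767845576/187471194869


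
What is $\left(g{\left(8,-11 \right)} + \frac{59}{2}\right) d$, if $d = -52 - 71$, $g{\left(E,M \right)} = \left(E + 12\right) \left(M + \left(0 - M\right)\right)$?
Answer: $- \frac{7257}{2} \approx -3628.5$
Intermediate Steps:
$g{\left(E,M \right)} = 0$ ($g{\left(E,M \right)} = \left(12 + E\right) \left(M - M\right) = \left(12 + E\right) 0 = 0$)
$d = -123$
$\left(g{\left(8,-11 \right)} + \frac{59}{2}\right) d = \left(0 + \frac{59}{2}\right) \left(-123\right) = \frac{59}{2} \left(-123\right) = - \frac{7257}{2}$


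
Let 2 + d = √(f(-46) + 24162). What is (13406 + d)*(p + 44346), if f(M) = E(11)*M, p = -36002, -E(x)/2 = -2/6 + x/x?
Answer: 111842976 + 108472*√1290/3 ≈ 1.1314e+8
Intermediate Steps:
E(x) = -4/3 (E(x) = -2*(-2/6 + x/x) = -2*(-2*⅙ + 1) = -2*(-⅓ + 1) = -2*⅔ = -4/3)
f(M) = -4*M/3
d = -2 + 13*√1290/3 (d = -2 + √(-4/3*(-46) + 24162) = -2 + √(184/3 + 24162) = -2 + √(72670/3) = -2 + 13*√1290/3 ≈ 153.64)
(13406 + d)*(p + 44346) = (13406 + (-2 + 13*√1290/3))*(-36002 + 44346) = (13404 + 13*√1290/3)*8344 = 111842976 + 108472*√1290/3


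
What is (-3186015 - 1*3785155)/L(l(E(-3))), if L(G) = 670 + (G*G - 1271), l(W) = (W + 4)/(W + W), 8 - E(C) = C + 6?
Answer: 697117000/60019 ≈ 11615.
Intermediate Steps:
E(C) = 2 - C (E(C) = 8 - (C + 6) = 8 - (6 + C) = 8 + (-6 - C) = 2 - C)
l(W) = (4 + W)/(2*W) (l(W) = (4 + W)/((2*W)) = (4 + W)*(1/(2*W)) = (4 + W)/(2*W))
L(G) = -601 + G² (L(G) = 670 + (G² - 1271) = 670 + (-1271 + G²) = -601 + G²)
(-3186015 - 1*3785155)/L(l(E(-3))) = (-3186015 - 1*3785155)/(-601 + ((4 + (2 - 1*(-3)))/(2*(2 - 1*(-3))))²) = (-3186015 - 3785155)/(-601 + ((4 + (2 + 3))/(2*(2 + 3)))²) = -6971170/(-601 + ((½)*(4 + 5)/5)²) = -6971170/(-601 + ((½)*(⅕)*9)²) = -6971170/(-601 + (9/10)²) = -6971170/(-601 + 81/100) = -6971170/(-60019/100) = -6971170*(-100/60019) = 697117000/60019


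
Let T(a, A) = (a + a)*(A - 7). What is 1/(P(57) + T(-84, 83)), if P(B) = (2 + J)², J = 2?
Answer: -1/12752 ≈ -7.8419e-5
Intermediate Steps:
T(a, A) = 2*a*(-7 + A) (T(a, A) = (2*a)*(-7 + A) = 2*a*(-7 + A))
P(B) = 16 (P(B) = (2 + 2)² = 4² = 16)
1/(P(57) + T(-84, 83)) = 1/(16 + 2*(-84)*(-7 + 83)) = 1/(16 + 2*(-84)*76) = 1/(16 - 12768) = 1/(-12752) = -1/12752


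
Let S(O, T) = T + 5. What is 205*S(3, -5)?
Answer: 0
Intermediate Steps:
S(O, T) = 5 + T
205*S(3, -5) = 205*(5 - 5) = 205*0 = 0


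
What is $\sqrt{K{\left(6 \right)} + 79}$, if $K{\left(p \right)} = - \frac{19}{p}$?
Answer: $\frac{\sqrt{2730}}{6} \approx 8.7082$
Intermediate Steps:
$\sqrt{K{\left(6 \right)} + 79} = \sqrt{- \frac{19}{6} + 79} = \sqrt{\frac{455}{6}} = \frac{\sqrt{2730}}{6}$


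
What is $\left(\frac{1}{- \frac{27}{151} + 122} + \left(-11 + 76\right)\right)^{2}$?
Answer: $\frac{1429999822276}{338376025} \approx 4226.1$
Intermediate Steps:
$\left(\frac{1}{- \frac{27}{151} + 122} + \left(-11 + 76\right)\right)^{2} = \left(\frac{1}{\left(-27\right) \frac{1}{151} + 122} + 65\right)^{2} = \left(\frac{1}{- \frac{27}{151} + 122} + 65\right)^{2} = \left(\frac{1}{\frac{18395}{151}} + 65\right)^{2} = \left(\frac{151}{18395} + 65\right)^{2} = \left(\frac{1195826}{18395}\right)^{2} = \frac{1429999822276}{338376025}$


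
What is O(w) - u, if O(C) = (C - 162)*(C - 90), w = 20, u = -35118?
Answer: 45058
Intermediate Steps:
O(C) = (-162 + C)*(-90 + C)
O(w) - u = (14580 + 20² - 252*20) - 1*(-35118) = (14580 + 400 - 5040) + 35118 = 9940 + 35118 = 45058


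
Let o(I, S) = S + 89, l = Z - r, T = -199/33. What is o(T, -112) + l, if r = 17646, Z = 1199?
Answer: -16470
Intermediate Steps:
T = -199/33 (T = -199*1/33 = -199/33 ≈ -6.0303)
l = -16447 (l = 1199 - 1*17646 = 1199 - 17646 = -16447)
o(I, S) = 89 + S
o(T, -112) + l = (89 - 112) - 16447 = -23 - 16447 = -16470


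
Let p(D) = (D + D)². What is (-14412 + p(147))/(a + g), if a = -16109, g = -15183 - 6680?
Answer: -18006/9493 ≈ -1.8968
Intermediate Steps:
p(D) = 4*D² (p(D) = (2*D)² = 4*D²)
g = -21863
(-14412 + p(147))/(a + g) = (-14412 + 4*147²)/(-16109 - 21863) = (-14412 + 4*21609)/(-37972) = (-14412 + 86436)*(-1/37972) = 72024*(-1/37972) = -18006/9493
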